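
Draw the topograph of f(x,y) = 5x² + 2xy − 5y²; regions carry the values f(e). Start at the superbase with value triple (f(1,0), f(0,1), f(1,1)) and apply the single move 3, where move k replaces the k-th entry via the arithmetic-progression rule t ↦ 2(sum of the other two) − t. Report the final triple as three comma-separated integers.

start (5,-5,2) = (f(1,0),f(0,1),f(1,1))
replace slot 3: 2·(5+(-5)) − 2 = -2 → (5,-5,-2)

5,-5,-2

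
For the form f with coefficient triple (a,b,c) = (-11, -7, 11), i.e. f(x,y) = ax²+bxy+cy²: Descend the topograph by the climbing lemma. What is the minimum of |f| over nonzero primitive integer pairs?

descent: ρ → (11,7,-11)  [lands on river]
river: ρ → (-11,15,7)
river: ρ → (7,13,-13)
river: ρ → (-13,13,7)
river: ρ → (7,15,-11)
river: ρ → (-11,7,11)
river: ρ → (11,15,-7)
river: ρ → (-7,13,13)
river: ρ → (13,13,-7)
river: ρ → (-7,15,11)
closes: descent 1, river 10
min |a| on river = 7

7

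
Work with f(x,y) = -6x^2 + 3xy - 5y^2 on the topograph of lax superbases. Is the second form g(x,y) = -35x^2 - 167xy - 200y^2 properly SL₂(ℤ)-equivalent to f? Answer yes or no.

D₁ = -111, D₂ = -111
f is negative-definite; reduce −f:
−f: flip: (6,-3,5)→(5,3,6)
−f: reduced (well bottom): (5,3,6) with a≤c, −a<b≤a
flip sign back: reduced form of f is (-5,-3,-6)
g is negative-definite; reduce −g:
−g: translate: b→27 (≡167 mod 70), so (35,167,200)→(35,27,6)
−g: flip: (35,27,6)→(6,-27,35)
−g: translate: b→-3 (≡-27 mod 12), so (6,-27,35)→(6,-3,5)
−g: flip: (6,-3,5)→(5,3,6)
−g: reduced (well bottom): (5,3,6) with a≤c, −a<b≤a
flip sign back: reduced form of g is (-5,-3,-6)
reduced forms (-5, -3, -6) vs (-5, -3, -6) ⇒ equivalent

yes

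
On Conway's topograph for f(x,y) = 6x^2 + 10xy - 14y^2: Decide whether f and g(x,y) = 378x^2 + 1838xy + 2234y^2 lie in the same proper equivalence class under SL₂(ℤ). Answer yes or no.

D₁ = 436, D₂ = 436
river cycle of f (length 14): (-14, 18, 2), (2, 18, -14), (-14, 10, 6), (6, 14, -10), (-10, 6, 10), (10, 14, -6), (-6, 10, 14), (14, 18, -2), (-2, 18, 14), (14, 10, -6), … (4 more)
river cycle of g (length 14): (6, 10, -14), (-14, 18, 2), (2, 18, -14), (-14, 10, 6), (6, 14, -10), (-10, 6, 10), (10, 14, -6), (-6, 10, 14), (14, 18, -2), (-2, 18, 14), … (4 more)
cycles coincide ⇒ equivalent

yes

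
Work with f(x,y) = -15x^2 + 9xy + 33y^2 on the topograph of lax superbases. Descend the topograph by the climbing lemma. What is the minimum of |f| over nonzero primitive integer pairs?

descent: ρ → (33,-9,-15)
descent: ρ → (-15,39,9)  [lands on river]
river: ρ → (9,33,-27)
river: ρ → (-27,21,15)
river: ρ → (15,39,-9)
river: ρ → (-9,33,27)
river: ρ → (27,21,-15)
closes: descent 2, river 6
min |a| on river = 9

9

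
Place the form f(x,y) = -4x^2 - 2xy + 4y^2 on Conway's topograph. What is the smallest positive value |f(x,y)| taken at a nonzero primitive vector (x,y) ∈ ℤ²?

descent: ρ → (4,2,-4)  [lands on river]
river: ρ → (-4,6,2)
river: ρ → (2,6,-4)
river: ρ → (-4,2,4)
river: ρ → (4,6,-2)
river: ρ → (-2,6,4)
closes: descent 1, river 6
min |a| on river = 2

2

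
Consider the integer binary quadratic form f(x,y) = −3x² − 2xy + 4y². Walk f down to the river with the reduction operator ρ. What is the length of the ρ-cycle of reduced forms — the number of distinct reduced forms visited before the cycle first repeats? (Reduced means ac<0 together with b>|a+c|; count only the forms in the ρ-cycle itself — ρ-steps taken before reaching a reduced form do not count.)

D = 52, ⌊√D⌋ = 7
descent: ρ → (4,2,-3)  [lands on river]
river: ρ → (-3,4,3)
river: ρ → (3,2,-4)
river: ρ → (-4,6,1)
river: ρ → (1,6,-4)
river: ρ → (-4,2,3)
river: ρ → (3,4,-3)
river: ρ → (-3,2,4)
river: ρ → (4,6,-1)
river: ρ → (-1,6,4)
ρ-cycle length = 10 (tail of 1 descent step not counted)

10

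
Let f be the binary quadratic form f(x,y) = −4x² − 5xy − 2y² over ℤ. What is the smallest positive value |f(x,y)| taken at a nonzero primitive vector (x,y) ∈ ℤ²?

translate: b→-3 (≡5 mod 8), so (4,5,2)→(4,-3,1)
flip: (4,-3,1)→(1,3,4)
translate: b→1 (≡3 mod 2), so (1,3,4)→(1,1,2)
reduced (well bottom): (1,1,2) with a≤c, −a<b≤a
well minimum |f| = |-1| = 1 (negative-definite)

1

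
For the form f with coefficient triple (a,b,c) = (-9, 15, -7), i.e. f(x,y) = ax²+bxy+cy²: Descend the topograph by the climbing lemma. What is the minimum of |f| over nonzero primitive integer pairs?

translate: b→3 (≡-15 mod 18), so (9,-15,7)→(9,3,1)
flip: (9,3,1)→(1,-3,9)
translate: b→1 (≡-3 mod 2), so (1,-3,9)→(1,1,7)
reduced (well bottom): (1,1,7) with a≤c, −a<b≤a
well minimum |f| = |-1| = 1 (negative-definite)

1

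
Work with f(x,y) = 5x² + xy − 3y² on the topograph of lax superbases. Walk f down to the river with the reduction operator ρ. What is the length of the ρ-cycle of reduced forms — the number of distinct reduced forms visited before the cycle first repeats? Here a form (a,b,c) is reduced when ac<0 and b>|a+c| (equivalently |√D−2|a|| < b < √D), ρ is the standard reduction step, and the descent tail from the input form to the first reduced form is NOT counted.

D = 61, ⌊√D⌋ = 7
descent: ρ → (-3,5,3)  [lands on river]
river: ρ → (3,7,-1)
river: ρ → (-1,7,3)
river: ρ → (3,5,-3)
river: ρ → (-3,7,1)
river: ρ → (1,7,-3)
ρ-cycle length = 6 (tail of 1 descent step not counted)

6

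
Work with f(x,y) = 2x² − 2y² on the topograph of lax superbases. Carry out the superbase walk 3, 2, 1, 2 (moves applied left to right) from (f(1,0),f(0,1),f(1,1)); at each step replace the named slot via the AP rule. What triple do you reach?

start (2,-2,0) = (f(1,0),f(0,1),f(1,1))
replace slot 3: 2·(2+(-2)) − 0 = 0 → (2,-2,0)
replace slot 2: 2·(2+0) − (-2) = 6 → (2,6,0)
replace slot 1: 2·(6+0) − 2 = 10 → (10,6,0)
replace slot 2: 2·(10+0) − 6 = 14 → (10,14,0)

10,14,0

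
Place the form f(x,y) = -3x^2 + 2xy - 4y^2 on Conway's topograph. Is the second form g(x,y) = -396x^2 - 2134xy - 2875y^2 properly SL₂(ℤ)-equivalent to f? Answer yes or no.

D₁ = -44, D₂ = -44
f is negative-definite; reduce −f:
−f: reduced (well bottom): (3,-2,4) with a≤c, −a<b≤a
flip sign back: reduced form of f is (-3,2,-4)
g is negative-definite; reduce −g:
−g: translate: b→-242 (≡2134 mod 792), so (396,2134,2875)→(396,-242,37)
−g: flip: (396,-242,37)→(37,242,396)
−g: translate: b→20 (≡242 mod 74), so (37,242,396)→(37,20,3)
−g: flip: (37,20,3)→(3,-20,37)
−g: translate: b→-2 (≡-20 mod 6), so (3,-20,37)→(3,-2,4)
−g: reduced (well bottom): (3,-2,4) with a≤c, −a<b≤a
flip sign back: reduced form of g is (-3,2,-4)
reduced forms (-3, 2, -4) vs (-3, 2, -4) ⇒ equivalent

yes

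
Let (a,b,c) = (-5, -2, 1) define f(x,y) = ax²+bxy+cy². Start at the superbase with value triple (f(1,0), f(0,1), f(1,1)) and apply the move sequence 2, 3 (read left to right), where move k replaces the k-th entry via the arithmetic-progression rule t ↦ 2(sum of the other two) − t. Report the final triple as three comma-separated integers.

start (-5,1,-6) = (f(1,0),f(0,1),f(1,1))
replace slot 2: 2·((-5)+(-6)) − 1 = -23 → (-5,-23,-6)
replace slot 3: 2·((-5)+(-23)) − (-6) = -50 → (-5,-23,-50)

-5,-23,-50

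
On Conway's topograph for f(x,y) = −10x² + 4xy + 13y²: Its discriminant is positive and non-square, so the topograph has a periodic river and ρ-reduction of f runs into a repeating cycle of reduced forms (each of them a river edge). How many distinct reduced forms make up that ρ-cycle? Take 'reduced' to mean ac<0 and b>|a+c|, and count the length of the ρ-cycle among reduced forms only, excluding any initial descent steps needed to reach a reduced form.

D = 536, ⌊√D⌋ = 23
river: ρ → (13,22,-1)
river: ρ → (-1,22,13)
river: ρ → (13,4,-10)
river: ρ → (-10,16,7)
river: ρ → (7,12,-14)
river: ρ → (-14,16,5)
river: ρ → (5,14,-17)
river: ρ → (-17,20,2)
river: ρ → (2,20,-17)
river: ρ → (-17,14,5)
river: ρ → (5,16,-14)
river: ρ → (-14,12,7)
river: ρ → (7,16,-10)
river: ρ → (-10,4,13)
ρ-cycle length = 14 (tail of 0 descent steps not counted)

14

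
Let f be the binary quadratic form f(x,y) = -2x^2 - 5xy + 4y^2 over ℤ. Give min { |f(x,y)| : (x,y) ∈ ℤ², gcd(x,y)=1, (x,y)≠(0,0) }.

descent: ρ → (4,5,-2)  [lands on river]
river: ρ → (-2,7,1)
river: ρ → (1,7,-2)
river: ρ → (-2,5,4)
river: ρ → (4,3,-3)
river: ρ → (-3,3,4)
closes: descent 1, river 6
min |a| on river = 1

1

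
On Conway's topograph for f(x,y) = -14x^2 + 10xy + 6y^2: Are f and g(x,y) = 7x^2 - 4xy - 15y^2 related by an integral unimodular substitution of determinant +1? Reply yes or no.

D₁ = 436, D₂ = 436
river cycle of f (length 14): (6, 14, -10), (-10, 6, 10), (10, 14, -6), (-6, 10, 14), (14, 18, -2), (-2, 18, 14), (14, 10, -6), (-6, 14, 10), (10, 6, -10), (-10, 14, 6), … (4 more)
river cycle of g (length 30): (7, 10, -12), (-12, 14, 5), (5, 16, -9), (-9, 20, 1), (1, 20, -9), (-9, 16, 5), (5, 14, -12), (-12, 10, 7), (7, 18, -4), (-4, 14, 15), … (20 more)
cycles differ ⇒ inequivalent

no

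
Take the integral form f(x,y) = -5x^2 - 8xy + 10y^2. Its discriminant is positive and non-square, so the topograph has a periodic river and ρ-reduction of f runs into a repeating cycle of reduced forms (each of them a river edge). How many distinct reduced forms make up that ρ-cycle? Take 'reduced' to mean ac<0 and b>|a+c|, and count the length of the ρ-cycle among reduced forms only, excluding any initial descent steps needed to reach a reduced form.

D = 264, ⌊√D⌋ = 16
descent: ρ → (10,8,-5)  [lands on river]
river: ρ → (-5,12,6)
river: ρ → (6,12,-5)
river: ρ → (-5,8,10)
river: ρ → (10,12,-3)
river: ρ → (-3,12,10)
ρ-cycle length = 6 (tail of 1 descent step not counted)

6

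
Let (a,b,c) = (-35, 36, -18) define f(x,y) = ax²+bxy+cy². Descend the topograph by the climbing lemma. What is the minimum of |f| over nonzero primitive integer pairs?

translate: b→34 (≡-36 mod 70), so (35,-36,18)→(35,34,17)
flip: (35,34,17)→(17,-34,35)
translate: b→0 (≡-34 mod 34), so (17,-34,35)→(17,0,18)
reduced (well bottom): (17,0,18) with a≤c, −a<b≤a
well minimum |f| = |-17| = 17 (negative-definite)

17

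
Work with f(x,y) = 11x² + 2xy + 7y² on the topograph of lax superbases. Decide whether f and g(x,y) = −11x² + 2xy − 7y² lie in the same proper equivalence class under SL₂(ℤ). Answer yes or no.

D₁ = -304, D₂ = -304
f: flip: (11,2,7)→(7,-2,11)
f: reduced (well bottom): (7,-2,11) with a≤c, −a<b≤a
g is negative-definite; reduce −g:
−g: flip: (11,-2,7)→(7,2,11)
−g: reduced (well bottom): (7,2,11) with a≤c, −a<b≤a
flip sign back: reduced form of g is (-7,-2,-11)
reduced forms (7, -2, 11) vs (-7, -2, -11) ⇒ inequivalent

no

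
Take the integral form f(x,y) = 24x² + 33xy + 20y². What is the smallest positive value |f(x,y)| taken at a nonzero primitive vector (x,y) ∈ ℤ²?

translate: b→-15 (≡33 mod 48), so (24,33,20)→(24,-15,11)
flip: (24,-15,11)→(11,15,24)
translate: b→-7 (≡15 mod 22), so (11,15,24)→(11,-7,20)
reduced (well bottom): (11,-7,20) with a≤c, −a<b≤a
well minimum = a = 11

11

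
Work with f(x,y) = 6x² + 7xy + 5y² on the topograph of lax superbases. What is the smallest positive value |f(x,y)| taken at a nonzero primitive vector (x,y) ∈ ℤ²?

translate: b→-5 (≡7 mod 12), so (6,7,5)→(6,-5,4)
flip: (6,-5,4)→(4,5,6)
translate: b→-3 (≡5 mod 8), so (4,5,6)→(4,-3,5)
reduced (well bottom): (4,-3,5) with a≤c, −a<b≤a
well minimum = a = 4

4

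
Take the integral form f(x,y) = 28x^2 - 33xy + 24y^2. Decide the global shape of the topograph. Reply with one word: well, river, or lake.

D = b²−4ac = (-33)² − 4·28·24 = -1599
D < 0 ⇒ definite ⇒ every region one sign ⇒ single well

well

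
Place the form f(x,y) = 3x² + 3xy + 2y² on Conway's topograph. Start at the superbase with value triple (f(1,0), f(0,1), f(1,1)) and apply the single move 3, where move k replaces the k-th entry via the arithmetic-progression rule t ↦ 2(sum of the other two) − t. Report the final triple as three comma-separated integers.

start (3,2,8) = (f(1,0),f(0,1),f(1,1))
replace slot 3: 2·(3+2) − 8 = 2 → (3,2,2)

3,2,2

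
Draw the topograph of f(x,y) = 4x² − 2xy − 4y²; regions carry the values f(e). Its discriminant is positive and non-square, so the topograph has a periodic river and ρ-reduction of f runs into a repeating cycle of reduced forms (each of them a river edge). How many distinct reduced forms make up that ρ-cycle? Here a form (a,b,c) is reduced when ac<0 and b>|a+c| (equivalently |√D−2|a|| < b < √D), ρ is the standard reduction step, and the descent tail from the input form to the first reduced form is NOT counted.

D = 68, ⌊√D⌋ = 8
descent: ρ → (-4,2,4)  [lands on river]
river: ρ → (4,6,-2)
river: ρ → (-2,6,4)
river: ρ → (4,2,-4)
river: ρ → (-4,6,2)
river: ρ → (2,6,-4)
ρ-cycle length = 6 (tail of 1 descent step not counted)

6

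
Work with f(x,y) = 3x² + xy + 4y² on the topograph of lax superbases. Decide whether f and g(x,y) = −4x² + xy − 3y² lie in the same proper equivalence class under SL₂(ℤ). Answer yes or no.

D₁ = -47, D₂ = -47
f: reduced (well bottom): (3,1,4) with a≤c, −a<b≤a
g is negative-definite; reduce −g:
−g: flip: (4,-1,3)→(3,1,4)
−g: reduced (well bottom): (3,1,4) with a≤c, −a<b≤a
flip sign back: reduced form of g is (-3,-1,-4)
reduced forms (3, 1, 4) vs (-3, -1, -4) ⇒ inequivalent

no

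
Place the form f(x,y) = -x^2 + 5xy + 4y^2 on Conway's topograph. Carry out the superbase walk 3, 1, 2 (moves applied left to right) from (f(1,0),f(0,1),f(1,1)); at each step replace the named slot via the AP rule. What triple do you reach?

start (-1,4,8) = (f(1,0),f(0,1),f(1,1))
replace slot 3: 2·((-1)+4) − 8 = -2 → (-1,4,-2)
replace slot 1: 2·(4+(-2)) − (-1) = 5 → (5,4,-2)
replace slot 2: 2·(5+(-2)) − 4 = 2 → (5,2,-2)

5,2,-2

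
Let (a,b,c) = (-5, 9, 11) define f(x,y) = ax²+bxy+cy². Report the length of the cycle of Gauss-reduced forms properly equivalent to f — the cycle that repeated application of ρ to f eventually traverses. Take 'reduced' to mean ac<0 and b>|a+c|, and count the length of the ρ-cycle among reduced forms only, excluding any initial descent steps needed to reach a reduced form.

D = 301, ⌊√D⌋ = 17
river: ρ → (11,13,-3)
river: ρ → (-3,17,1)
river: ρ → (1,17,-3)
river: ρ → (-3,13,11)
river: ρ → (11,9,-5)
river: ρ → (-5,11,9)
river: ρ → (9,7,-7)
river: ρ → (-7,7,9)
river: ρ → (9,11,-5)
river: ρ → (-5,9,11)
ρ-cycle length = 10 (tail of 0 descent steps not counted)

10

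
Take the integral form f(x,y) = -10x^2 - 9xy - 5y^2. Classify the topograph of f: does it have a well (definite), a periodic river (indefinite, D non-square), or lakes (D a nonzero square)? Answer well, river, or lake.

D = b²−4ac = (-9)² − 4·(-10)·(-5) = -119
D < 0 ⇒ definite ⇒ every region one sign ⇒ single well

well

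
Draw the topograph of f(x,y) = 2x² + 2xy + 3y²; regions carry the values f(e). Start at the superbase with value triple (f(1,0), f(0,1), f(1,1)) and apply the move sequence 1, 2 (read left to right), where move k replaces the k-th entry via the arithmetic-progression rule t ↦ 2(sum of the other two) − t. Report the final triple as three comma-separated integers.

start (2,3,7) = (f(1,0),f(0,1),f(1,1))
replace slot 1: 2·(3+7) − 2 = 18 → (18,3,7)
replace slot 2: 2·(18+7) − 3 = 47 → (18,47,7)

18,47,7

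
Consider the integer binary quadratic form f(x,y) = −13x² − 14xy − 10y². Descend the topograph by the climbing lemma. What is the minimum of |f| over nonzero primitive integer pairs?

translate: b→-12 (≡14 mod 26), so (13,14,10)→(13,-12,9)
flip: (13,-12,9)→(9,12,13)
translate: b→-6 (≡12 mod 18), so (9,12,13)→(9,-6,10)
reduced (well bottom): (9,-6,10) with a≤c, −a<b≤a
well minimum |f| = |-9| = 9 (negative-definite)

9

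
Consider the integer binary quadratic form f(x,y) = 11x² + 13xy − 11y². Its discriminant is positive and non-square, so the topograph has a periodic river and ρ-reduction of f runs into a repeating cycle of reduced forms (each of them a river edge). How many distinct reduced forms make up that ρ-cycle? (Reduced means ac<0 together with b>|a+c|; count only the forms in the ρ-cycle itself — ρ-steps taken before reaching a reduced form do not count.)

D = 653, ⌊√D⌋ = 25
river: ρ → (-11,9,13)
river: ρ → (13,17,-7)
river: ρ → (-7,25,1)
river: ρ → (1,25,-7)
river: ρ → (-7,17,13)
river: ρ → (13,9,-11)
river: ρ → (-11,13,11)
river: ρ → (11,9,-13)
river: ρ → (-13,17,7)
river: ρ → (7,25,-1)
river: ρ → (-1,25,7)
river: ρ → (7,17,-13)
river: ρ → (-13,9,11)
river: ρ → (11,13,-11)
ρ-cycle length = 14 (tail of 0 descent steps not counted)

14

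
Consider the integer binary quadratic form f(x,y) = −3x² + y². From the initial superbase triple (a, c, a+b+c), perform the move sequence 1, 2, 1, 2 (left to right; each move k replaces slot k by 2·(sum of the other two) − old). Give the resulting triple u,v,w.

start (-3,1,-2) = (f(1,0),f(0,1),f(1,1))
replace slot 1: 2·(1+(-2)) − (-3) = 1 → (1,1,-2)
replace slot 2: 2·(1+(-2)) − 1 = -3 → (1,-3,-2)
replace slot 1: 2·((-3)+(-2)) − 1 = -11 → (-11,-3,-2)
replace slot 2: 2·((-11)+(-2)) − (-3) = -23 → (-11,-23,-2)

-11,-23,-2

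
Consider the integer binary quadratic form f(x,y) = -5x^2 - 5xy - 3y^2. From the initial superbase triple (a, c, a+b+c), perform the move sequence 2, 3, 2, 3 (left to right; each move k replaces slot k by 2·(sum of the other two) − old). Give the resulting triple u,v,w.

start (-5,-3,-13) = (f(1,0),f(0,1),f(1,1))
replace slot 2: 2·((-5)+(-13)) − (-3) = -33 → (-5,-33,-13)
replace slot 3: 2·((-5)+(-33)) − (-13) = -63 → (-5,-33,-63)
replace slot 2: 2·((-5)+(-63)) − (-33) = -103 → (-5,-103,-63)
replace slot 3: 2·((-5)+(-103)) − (-63) = -153 → (-5,-103,-153)

-5,-103,-153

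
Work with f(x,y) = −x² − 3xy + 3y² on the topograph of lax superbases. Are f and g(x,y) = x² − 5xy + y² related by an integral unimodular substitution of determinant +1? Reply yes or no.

D₁ = 21, D₂ = 21
river cycle of f (length 2): (3, 3, -1), (-1, 3, 3)
river cycle of g (length 2): (1, 3, -3), (-3, 3, 1)
cycles differ ⇒ inequivalent

no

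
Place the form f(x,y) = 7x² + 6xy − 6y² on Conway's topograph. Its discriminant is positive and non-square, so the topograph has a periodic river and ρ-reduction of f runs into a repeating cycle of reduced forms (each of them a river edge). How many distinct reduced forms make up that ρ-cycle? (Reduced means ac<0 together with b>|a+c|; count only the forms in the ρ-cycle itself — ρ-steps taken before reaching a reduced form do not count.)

D = 204, ⌊√D⌋ = 14
river: ρ → (-6,6,7)
river: ρ → (7,8,-5)
river: ρ → (-5,12,3)
river: ρ → (3,12,-5)
river: ρ → (-5,8,7)
river: ρ → (7,6,-6)
ρ-cycle length = 6 (tail of 0 descent steps not counted)

6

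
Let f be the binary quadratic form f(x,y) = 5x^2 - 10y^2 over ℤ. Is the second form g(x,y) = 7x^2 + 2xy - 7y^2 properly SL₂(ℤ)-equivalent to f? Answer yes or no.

D₁ = 200, D₂ = 200
river cycle of f (length 2): (5, 10, -5), (-5, 10, 5)
river cycle of g (length 6): (-7, 12, 2), (2, 12, -7), (-7, 2, 7), (7, 12, -2), (-2, 12, 7), (7, 2, -7)
cycles differ ⇒ inequivalent

no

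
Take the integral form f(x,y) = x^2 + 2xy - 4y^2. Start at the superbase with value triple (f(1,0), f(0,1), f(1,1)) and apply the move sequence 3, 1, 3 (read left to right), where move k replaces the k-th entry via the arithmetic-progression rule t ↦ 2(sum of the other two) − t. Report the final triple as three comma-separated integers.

start (1,-4,-1) = (f(1,0),f(0,1),f(1,1))
replace slot 3: 2·(1+(-4)) − (-1) = -5 → (1,-4,-5)
replace slot 1: 2·((-4)+(-5)) − 1 = -19 → (-19,-4,-5)
replace slot 3: 2·((-19)+(-4)) − (-5) = -41 → (-19,-4,-41)

-19,-4,-41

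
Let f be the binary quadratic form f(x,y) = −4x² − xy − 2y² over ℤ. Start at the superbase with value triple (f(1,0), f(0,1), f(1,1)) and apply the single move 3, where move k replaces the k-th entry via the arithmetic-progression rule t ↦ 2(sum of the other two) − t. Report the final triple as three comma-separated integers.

start (-4,-2,-7) = (f(1,0),f(0,1),f(1,1))
replace slot 3: 2·((-4)+(-2)) − (-7) = -5 → (-4,-2,-5)

-4,-2,-5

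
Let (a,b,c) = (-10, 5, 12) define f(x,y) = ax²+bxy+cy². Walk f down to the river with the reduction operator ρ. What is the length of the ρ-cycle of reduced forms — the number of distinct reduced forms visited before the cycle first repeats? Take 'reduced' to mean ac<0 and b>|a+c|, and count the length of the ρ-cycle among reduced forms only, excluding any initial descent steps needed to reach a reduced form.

D = 505, ⌊√D⌋ = 22
river: ρ → (12,19,-3)
river: ρ → (-3,17,18)
river: ρ → (18,19,-2)
river: ρ → (-2,21,8)
river: ρ → (8,11,-12)
river: ρ → (-12,13,7)
river: ρ → (7,15,-10)
river: ρ → (-10,5,12)
ρ-cycle length = 8 (tail of 0 descent steps not counted)

8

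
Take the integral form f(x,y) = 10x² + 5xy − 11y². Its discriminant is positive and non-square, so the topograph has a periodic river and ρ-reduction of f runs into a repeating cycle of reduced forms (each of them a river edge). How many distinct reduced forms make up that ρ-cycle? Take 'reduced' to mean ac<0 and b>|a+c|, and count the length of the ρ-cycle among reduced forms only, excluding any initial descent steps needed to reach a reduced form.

D = 465, ⌊√D⌋ = 21
river: ρ → (-11,17,4)
river: ρ → (4,15,-15)
river: ρ → (-15,15,4)
river: ρ → (4,17,-11)
river: ρ → (-11,5,10)
river: ρ → (10,15,-6)
river: ρ → (-6,21,1)
river: ρ → (1,21,-6)
river: ρ → (-6,15,10)
river: ρ → (10,5,-11)
ρ-cycle length = 10 (tail of 0 descent steps not counted)

10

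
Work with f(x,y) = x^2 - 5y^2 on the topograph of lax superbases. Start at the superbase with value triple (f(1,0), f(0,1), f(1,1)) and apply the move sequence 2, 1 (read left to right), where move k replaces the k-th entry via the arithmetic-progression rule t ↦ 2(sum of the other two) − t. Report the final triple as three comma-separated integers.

start (1,-5,-4) = (f(1,0),f(0,1),f(1,1))
replace slot 2: 2·(1+(-4)) − (-5) = -1 → (1,-1,-4)
replace slot 1: 2·((-1)+(-4)) − 1 = -11 → (-11,-1,-4)

-11,-1,-4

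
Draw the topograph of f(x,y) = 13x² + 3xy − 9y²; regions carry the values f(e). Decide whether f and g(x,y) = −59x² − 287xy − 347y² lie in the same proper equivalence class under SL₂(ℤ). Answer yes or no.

D₁ = 477, D₂ = 477
river cycle of f (length 8): (-9, 15, 7), (7, 13, -11), (-11, 9, 9), (9, 9, -11), (-11, 13, 7), (7, 15, -9), (-9, 21, 1), (1, 21, -9)
river cycle of g (length 8): (-9, 15, 7), (7, 13, -11), (-11, 9, 9), (9, 9, -11), (-11, 13, 7), (7, 15, -9), (-9, 21, 1), (1, 21, -9)
cycles coincide ⇒ equivalent

yes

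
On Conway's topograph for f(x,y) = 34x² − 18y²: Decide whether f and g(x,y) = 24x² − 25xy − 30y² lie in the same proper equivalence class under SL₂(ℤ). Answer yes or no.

D₁ = 2448, D₂ = 3505
discriminants differ ⇒ not SL₂(ℤ)-equivalent

no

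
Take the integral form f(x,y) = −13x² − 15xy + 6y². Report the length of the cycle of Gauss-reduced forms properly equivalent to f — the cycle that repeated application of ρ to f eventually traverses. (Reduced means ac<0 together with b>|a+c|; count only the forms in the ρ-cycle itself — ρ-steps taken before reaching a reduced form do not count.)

D = 537, ⌊√D⌋ = 23
descent: ρ → (6,15,-13)  [lands on river]
river: ρ → (-13,11,8)
river: ρ → (8,21,-3)
river: ρ → (-3,21,8)
river: ρ → (8,11,-13)
river: ρ → (-13,15,6)
river: ρ → (6,21,-4)
river: ρ → (-4,19,11)
river: ρ → (11,3,-12)
river: ρ → (-12,21,2)
river: ρ → (2,23,-1)
river: ρ → (-1,23,2)
river: ρ → (2,21,-12)
river: ρ → (-12,3,11)
river: ρ → (11,19,-4)
river: ρ → (-4,21,6)
ρ-cycle length = 16 (tail of 1 descent step not counted)

16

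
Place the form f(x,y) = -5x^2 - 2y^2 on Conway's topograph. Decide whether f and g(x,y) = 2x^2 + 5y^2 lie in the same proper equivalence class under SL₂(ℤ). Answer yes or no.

D₁ = -40, D₂ = -40
f is negative-definite; reduce −f:
−f: flip: (5,0,2)→(2,0,5)
−f: reduced (well bottom): (2,0,5) with a≤c, −a<b≤a
flip sign back: reduced form of f is (-2,0,-5)
g: reduced (well bottom): (2,0,5) with a≤c, −a<b≤a
reduced forms (-2, 0, -5) vs (2, 0, 5) ⇒ inequivalent

no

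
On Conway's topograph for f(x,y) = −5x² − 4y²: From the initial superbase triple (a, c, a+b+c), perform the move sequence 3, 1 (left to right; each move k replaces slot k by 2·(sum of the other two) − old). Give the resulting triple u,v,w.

start (-5,-4,-9) = (f(1,0),f(0,1),f(1,1))
replace slot 3: 2·((-5)+(-4)) − (-9) = -9 → (-5,-4,-9)
replace slot 1: 2·((-4)+(-9)) − (-5) = -21 → (-21,-4,-9)

-21,-4,-9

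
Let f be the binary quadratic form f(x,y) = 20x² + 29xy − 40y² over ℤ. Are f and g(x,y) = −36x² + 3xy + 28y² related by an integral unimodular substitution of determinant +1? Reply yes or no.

D₁ = 4041, D₂ = 4041
river cycle of f (length 68): (-40, 51, 9), (9, 57, -22), (-22, 31, 35), (35, 39, -18), (-18, 33, 41), (41, 49, -10), (-10, 51, 36), (36, 21, -25), (-25, 29, 32), (32, 35, -22), … (58 more)
river cycle of g (length 68): (28, 53, -11), (-11, 57, 18), (18, 51, -20), (-20, 29, 40), (40, 51, -9), (-9, 57, 22), (22, 31, -35), (-35, 39, 18), (18, 33, -41), (-41, 49, 10), … (58 more)
cycles differ ⇒ inequivalent

no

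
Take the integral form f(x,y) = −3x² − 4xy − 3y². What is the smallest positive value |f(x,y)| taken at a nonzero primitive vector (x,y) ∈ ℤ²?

translate: b→-2 (≡4 mod 6), so (3,4,3)→(3,-2,2)
flip: (3,-2,2)→(2,2,3)
reduced (well bottom): (2,2,3) with a≤c, −a<b≤a
well minimum |f| = |-2| = 2 (negative-definite)

2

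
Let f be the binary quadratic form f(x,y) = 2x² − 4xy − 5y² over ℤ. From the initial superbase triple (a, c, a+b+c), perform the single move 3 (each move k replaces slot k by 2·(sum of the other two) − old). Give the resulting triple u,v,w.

start (2,-5,-7) = (f(1,0),f(0,1),f(1,1))
replace slot 3: 2·(2+(-5)) − (-7) = 1 → (2,-5,1)

2,-5,1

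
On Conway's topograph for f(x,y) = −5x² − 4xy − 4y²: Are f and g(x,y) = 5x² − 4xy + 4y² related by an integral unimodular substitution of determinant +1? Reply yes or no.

D₁ = -64, D₂ = -64
f is negative-definite; reduce −f:
−f: flip: (5,4,4)→(4,-4,5)
−f: translate: b→4 (≡-4 mod 8), so (4,-4,5)→(4,4,5)
−f: reduced (well bottom): (4,4,5) with a≤c, −a<b≤a
flip sign back: reduced form of f is (-4,-4,-5)
g: flip: (5,-4,4)→(4,4,5)
g: reduced (well bottom): (4,4,5) with a≤c, −a<b≤a
reduced forms (-4, -4, -5) vs (4, 4, 5) ⇒ inequivalent

no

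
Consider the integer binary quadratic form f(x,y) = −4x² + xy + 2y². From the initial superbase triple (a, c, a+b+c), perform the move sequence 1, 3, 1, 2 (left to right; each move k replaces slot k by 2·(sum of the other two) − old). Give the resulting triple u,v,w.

start (-4,2,-1) = (f(1,0),f(0,1),f(1,1))
replace slot 1: 2·(2+(-1)) − (-4) = 6 → (6,2,-1)
replace slot 3: 2·(6+2) − (-1) = 17 → (6,2,17)
replace slot 1: 2·(2+17) − 6 = 32 → (32,2,17)
replace slot 2: 2·(32+17) − 2 = 96 → (32,96,17)

32,96,17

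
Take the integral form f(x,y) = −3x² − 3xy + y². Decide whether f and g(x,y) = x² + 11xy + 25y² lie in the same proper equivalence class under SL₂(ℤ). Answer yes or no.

D₁ = 21, D₂ = 21
river cycle of f (length 2): (1, 3, -3), (-3, 3, 1)
river cycle of g (length 2): (1, 3, -3), (-3, 3, 1)
cycles coincide ⇒ equivalent

yes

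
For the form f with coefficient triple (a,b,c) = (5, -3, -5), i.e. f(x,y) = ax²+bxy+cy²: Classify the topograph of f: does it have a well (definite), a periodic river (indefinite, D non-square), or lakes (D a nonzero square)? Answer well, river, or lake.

D = b²−4ac = (-3)² − 4·5·(-5) = 109
D > 0 non-square ⇒ indefinite ⇒ periodic river

river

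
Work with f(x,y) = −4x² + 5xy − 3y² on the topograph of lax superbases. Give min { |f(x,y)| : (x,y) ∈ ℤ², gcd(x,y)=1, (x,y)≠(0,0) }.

translate: b→3 (≡-5 mod 8), so (4,-5,3)→(4,3,2)
flip: (4,3,2)→(2,-3,4)
translate: b→1 (≡-3 mod 4), so (2,-3,4)→(2,1,3)
reduced (well bottom): (2,1,3) with a≤c, −a<b≤a
well minimum |f| = |-2| = 2 (negative-definite)

2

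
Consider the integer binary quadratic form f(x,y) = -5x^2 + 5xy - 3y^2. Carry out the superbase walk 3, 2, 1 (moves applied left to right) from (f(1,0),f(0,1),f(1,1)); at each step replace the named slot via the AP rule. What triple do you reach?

start (-5,-3,-3) = (f(1,0),f(0,1),f(1,1))
replace slot 3: 2·((-5)+(-3)) − (-3) = -13 → (-5,-3,-13)
replace slot 2: 2·((-5)+(-13)) − (-3) = -33 → (-5,-33,-13)
replace slot 1: 2·((-33)+(-13)) − (-5) = -87 → (-87,-33,-13)

-87,-33,-13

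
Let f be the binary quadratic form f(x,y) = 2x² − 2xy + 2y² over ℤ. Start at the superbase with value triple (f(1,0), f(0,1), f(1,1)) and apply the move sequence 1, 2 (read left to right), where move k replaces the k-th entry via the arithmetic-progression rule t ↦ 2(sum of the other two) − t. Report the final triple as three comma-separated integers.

start (2,2,2) = (f(1,0),f(0,1),f(1,1))
replace slot 1: 2·(2+2) − 2 = 6 → (6,2,2)
replace slot 2: 2·(6+2) − 2 = 14 → (6,14,2)

6,14,2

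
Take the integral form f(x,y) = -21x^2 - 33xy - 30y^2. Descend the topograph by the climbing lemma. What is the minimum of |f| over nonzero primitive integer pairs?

translate: b→-9 (≡33 mod 42), so (21,33,30)→(21,-9,18)
flip: (21,-9,18)→(18,9,21)
reduced (well bottom): (18,9,21) with a≤c, −a<b≤a
well minimum |f| = |-18| = 18 (negative-definite)

18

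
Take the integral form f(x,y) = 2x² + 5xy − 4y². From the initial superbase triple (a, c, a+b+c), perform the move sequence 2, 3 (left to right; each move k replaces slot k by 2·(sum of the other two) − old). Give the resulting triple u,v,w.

start (2,-4,3) = (f(1,0),f(0,1),f(1,1))
replace slot 2: 2·(2+3) − (-4) = 14 → (2,14,3)
replace slot 3: 2·(2+14) − 3 = 29 → (2,14,29)

2,14,29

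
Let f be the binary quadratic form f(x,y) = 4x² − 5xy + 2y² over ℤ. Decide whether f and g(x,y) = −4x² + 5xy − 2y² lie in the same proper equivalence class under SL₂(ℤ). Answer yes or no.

D₁ = -7, D₂ = -7
f: translate: b→3 (≡-5 mod 8), so (4,-5,2)→(4,3,1)
f: flip: (4,3,1)→(1,-3,4)
f: translate: b→1 (≡-3 mod 2), so (1,-3,4)→(1,1,2)
f: reduced (well bottom): (1,1,2) with a≤c, −a<b≤a
g is negative-definite; reduce −g:
−g: translate: b→3 (≡-5 mod 8), so (4,-5,2)→(4,3,1)
−g: flip: (4,3,1)→(1,-3,4)
−g: translate: b→1 (≡-3 mod 2), so (1,-3,4)→(1,1,2)
−g: reduced (well bottom): (1,1,2) with a≤c, −a<b≤a
flip sign back: reduced form of g is (-1,-1,-2)
reduced forms (1, 1, 2) vs (-1, -1, -2) ⇒ inequivalent

no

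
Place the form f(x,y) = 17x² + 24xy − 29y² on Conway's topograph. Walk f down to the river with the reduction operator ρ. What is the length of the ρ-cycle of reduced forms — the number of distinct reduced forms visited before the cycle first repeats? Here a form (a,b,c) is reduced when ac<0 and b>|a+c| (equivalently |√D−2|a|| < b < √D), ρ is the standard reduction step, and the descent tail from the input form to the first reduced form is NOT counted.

D = 2548, ⌊√D⌋ = 50
river: ρ → (-29,34,12)
river: ρ → (12,38,-23)
river: ρ → (-23,8,27)
river: ρ → (27,46,-4)
river: ρ → (-4,50,3)
river: ρ → (3,46,-36)
river: ρ → (-36,26,13)
river: ρ → (13,26,-36)
river: ρ → (-36,46,3)
river: ρ → (3,50,-4)
river: ρ → (-4,46,27)
river: ρ → (27,8,-23)
river: ρ → (-23,38,12)
river: ρ → (12,34,-29)
river: ρ → (-29,24,17)
river: ρ → (17,44,-9)
river: ρ → (-9,46,12)
river: ρ → (12,50,-1)
river: ρ → (-1,50,12)
river: ρ → (12,46,-9)
river: ρ → (-9,44,17)
river: ρ → (17,24,-29)
ρ-cycle length = 22 (tail of 0 descent steps not counted)

22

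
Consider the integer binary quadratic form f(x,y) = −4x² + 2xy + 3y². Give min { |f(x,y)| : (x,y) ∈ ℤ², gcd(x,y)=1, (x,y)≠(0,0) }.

river: ρ → (3,4,-3)
river: ρ → (-3,2,4)
river: ρ → (4,6,-1)
river: ρ → (-1,6,4)
river: ρ → (4,2,-3)
river: ρ → (-3,4,3)
river: ρ → (3,2,-4)
river: ρ → (-4,6,1)
river: ρ → (1,6,-4)
river: ρ → (-4,2,3)
closes: descent 0, river 10
min |a| on river = 1

1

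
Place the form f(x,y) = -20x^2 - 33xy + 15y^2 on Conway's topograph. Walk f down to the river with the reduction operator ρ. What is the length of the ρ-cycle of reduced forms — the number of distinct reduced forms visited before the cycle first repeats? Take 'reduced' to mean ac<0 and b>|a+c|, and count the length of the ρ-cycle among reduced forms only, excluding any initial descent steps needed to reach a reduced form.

D = 2289, ⌊√D⌋ = 47
descent: ρ → (15,33,-20)  [lands on river]
river: ρ → (-20,47,1)
river: ρ → (1,47,-20)
river: ρ → (-20,33,15)
river: ρ → (15,27,-26)
river: ρ → (-26,25,16)
river: ρ → (16,39,-12)
river: ρ → (-12,33,25)
river: ρ → (25,17,-20)
river: ρ → (-20,23,22)
river: ρ → (22,21,-21)
river: ρ → (-21,21,22)
river: ρ → (22,23,-20)
river: ρ → (-20,17,25)
river: ρ → (25,33,-12)
river: ρ → (-12,39,16)
river: ρ → (16,25,-26)
river: ρ → (-26,27,15)
ρ-cycle length = 18 (tail of 1 descent step not counted)

18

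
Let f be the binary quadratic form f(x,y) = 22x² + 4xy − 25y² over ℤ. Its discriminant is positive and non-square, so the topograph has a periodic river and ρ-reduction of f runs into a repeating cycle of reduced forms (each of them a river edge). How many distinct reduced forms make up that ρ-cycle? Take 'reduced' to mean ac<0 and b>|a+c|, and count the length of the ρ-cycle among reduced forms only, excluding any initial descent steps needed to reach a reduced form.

D = 2216, ⌊√D⌋ = 47
river: ρ → (-25,46,1)
river: ρ → (1,46,-25)
river: ρ → (-25,4,22)
river: ρ → (22,40,-7)
river: ρ → (-7,44,10)
river: ρ → (10,36,-23)
river: ρ → (-23,10,23)
river: ρ → (23,36,-10)
river: ρ → (-10,44,7)
river: ρ → (7,40,-22)
river: ρ → (-22,4,25)
river: ρ → (25,46,-1)
river: ρ → (-1,46,25)
river: ρ → (25,4,-22)
river: ρ → (-22,40,7)
river: ρ → (7,44,-10)
river: ρ → (-10,36,23)
river: ρ → (23,10,-23)
river: ρ → (-23,36,10)
river: ρ → (10,44,-7)
river: ρ → (-7,40,22)
river: ρ → (22,4,-25)
ρ-cycle length = 22 (tail of 0 descent steps not counted)

22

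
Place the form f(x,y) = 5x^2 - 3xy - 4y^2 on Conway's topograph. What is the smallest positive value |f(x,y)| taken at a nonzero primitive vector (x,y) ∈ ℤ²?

descent: ρ → (-4,3,5)  [lands on river]
river: ρ → (5,7,-2)
river: ρ → (-2,9,1)
river: ρ → (1,9,-2)
river: ρ → (-2,7,5)
river: ρ → (5,3,-4)
river: ρ → (-4,5,4)
river: ρ → (4,3,-5)
river: ρ → (-5,7,2)
river: ρ → (2,9,-1)
river: ρ → (-1,9,2)
river: ρ → (2,7,-5)
river: ρ → (-5,3,4)
river: ρ → (4,5,-4)
closes: descent 1, river 14
min |a| on river = 1

1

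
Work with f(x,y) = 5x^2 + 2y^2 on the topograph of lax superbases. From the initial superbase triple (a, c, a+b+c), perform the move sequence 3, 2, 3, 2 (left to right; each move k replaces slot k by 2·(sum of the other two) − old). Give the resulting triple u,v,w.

start (5,2,7) = (f(1,0),f(0,1),f(1,1))
replace slot 3: 2·(5+2) − 7 = 7 → (5,2,7)
replace slot 2: 2·(5+7) − 2 = 22 → (5,22,7)
replace slot 3: 2·(5+22) − 7 = 47 → (5,22,47)
replace slot 2: 2·(5+47) − 22 = 82 → (5,82,47)

5,82,47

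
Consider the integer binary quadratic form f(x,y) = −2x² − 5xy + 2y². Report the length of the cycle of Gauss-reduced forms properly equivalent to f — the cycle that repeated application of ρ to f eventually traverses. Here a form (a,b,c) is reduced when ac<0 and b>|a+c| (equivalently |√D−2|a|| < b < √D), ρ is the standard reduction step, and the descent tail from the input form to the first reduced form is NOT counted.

D = 41, ⌊√D⌋ = 6
descent: ρ → (2,5,-2)  [lands on river]
river: ρ → (-2,3,4)
river: ρ → (4,5,-1)
river: ρ → (-1,5,4)
river: ρ → (4,3,-2)
river: ρ → (-2,5,2)
river: ρ → (2,3,-4)
river: ρ → (-4,5,1)
river: ρ → (1,5,-4)
river: ρ → (-4,3,2)
ρ-cycle length = 10 (tail of 1 descent step not counted)

10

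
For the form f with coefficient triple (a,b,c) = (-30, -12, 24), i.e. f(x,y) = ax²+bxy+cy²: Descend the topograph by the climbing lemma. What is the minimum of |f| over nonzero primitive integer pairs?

descent: ρ → (24,12,-30)  [lands on river]
river: ρ → (-30,48,6)
river: ρ → (6,48,-30)
river: ρ → (-30,12,24)
river: ρ → (24,36,-18)
river: ρ → (-18,36,24)
closes: descent 1, river 6
min |a| on river = 6

6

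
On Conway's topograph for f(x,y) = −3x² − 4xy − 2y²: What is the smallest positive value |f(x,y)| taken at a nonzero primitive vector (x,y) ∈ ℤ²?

translate: b→-2 (≡4 mod 6), so (3,4,2)→(3,-2,1)
flip: (3,-2,1)→(1,2,3)
translate: b→0 (≡2 mod 2), so (1,2,3)→(1,0,2)
reduced (well bottom): (1,0,2) with a≤c, −a<b≤a
well minimum |f| = |-1| = 1 (negative-definite)

1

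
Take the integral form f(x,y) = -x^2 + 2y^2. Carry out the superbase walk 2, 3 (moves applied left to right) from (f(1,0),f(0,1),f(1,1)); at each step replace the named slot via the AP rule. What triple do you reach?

start (-1,2,1) = (f(1,0),f(0,1),f(1,1))
replace slot 2: 2·((-1)+1) − 2 = -2 → (-1,-2,1)
replace slot 3: 2·((-1)+(-2)) − 1 = -7 → (-1,-2,-7)

-1,-2,-7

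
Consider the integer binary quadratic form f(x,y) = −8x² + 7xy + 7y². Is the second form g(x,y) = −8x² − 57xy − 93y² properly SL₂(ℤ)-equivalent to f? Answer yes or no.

D₁ = 273, D₂ = 273
river cycle of f (length 8): (7, 7, -8), (-8, 9, 6), (6, 15, -2), (-2, 13, 13), (13, 13, -2), (-2, 15, 6), (6, 9, -8), (-8, 7, 7)
river cycle of g (length 8): (-8, 7, 7), (7, 7, -8), (-8, 9, 6), (6, 15, -2), (-2, 13, 13), (13, 13, -2), (-2, 15, 6), (6, 9, -8)
cycles coincide ⇒ equivalent

yes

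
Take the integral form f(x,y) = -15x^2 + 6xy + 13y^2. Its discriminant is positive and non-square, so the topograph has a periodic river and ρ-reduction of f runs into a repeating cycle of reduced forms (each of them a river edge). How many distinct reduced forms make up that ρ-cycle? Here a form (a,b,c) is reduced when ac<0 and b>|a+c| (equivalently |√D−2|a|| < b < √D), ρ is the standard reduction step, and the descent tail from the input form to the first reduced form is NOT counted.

D = 816, ⌊√D⌋ = 28
river: ρ → (13,20,-8)
river: ρ → (-8,28,1)
river: ρ → (1,28,-8)
river: ρ → (-8,20,13)
river: ρ → (13,6,-15)
river: ρ → (-15,24,4)
river: ρ → (4,24,-15)
river: ρ → (-15,6,13)
ρ-cycle length = 8 (tail of 0 descent steps not counted)

8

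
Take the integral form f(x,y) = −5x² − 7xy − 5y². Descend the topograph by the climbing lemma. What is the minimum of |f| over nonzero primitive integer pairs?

translate: b→-3 (≡7 mod 10), so (5,7,5)→(5,-3,3)
flip: (5,-3,3)→(3,3,5)
reduced (well bottom): (3,3,5) with a≤c, −a<b≤a
well minimum |f| = |-3| = 3 (negative-definite)

3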